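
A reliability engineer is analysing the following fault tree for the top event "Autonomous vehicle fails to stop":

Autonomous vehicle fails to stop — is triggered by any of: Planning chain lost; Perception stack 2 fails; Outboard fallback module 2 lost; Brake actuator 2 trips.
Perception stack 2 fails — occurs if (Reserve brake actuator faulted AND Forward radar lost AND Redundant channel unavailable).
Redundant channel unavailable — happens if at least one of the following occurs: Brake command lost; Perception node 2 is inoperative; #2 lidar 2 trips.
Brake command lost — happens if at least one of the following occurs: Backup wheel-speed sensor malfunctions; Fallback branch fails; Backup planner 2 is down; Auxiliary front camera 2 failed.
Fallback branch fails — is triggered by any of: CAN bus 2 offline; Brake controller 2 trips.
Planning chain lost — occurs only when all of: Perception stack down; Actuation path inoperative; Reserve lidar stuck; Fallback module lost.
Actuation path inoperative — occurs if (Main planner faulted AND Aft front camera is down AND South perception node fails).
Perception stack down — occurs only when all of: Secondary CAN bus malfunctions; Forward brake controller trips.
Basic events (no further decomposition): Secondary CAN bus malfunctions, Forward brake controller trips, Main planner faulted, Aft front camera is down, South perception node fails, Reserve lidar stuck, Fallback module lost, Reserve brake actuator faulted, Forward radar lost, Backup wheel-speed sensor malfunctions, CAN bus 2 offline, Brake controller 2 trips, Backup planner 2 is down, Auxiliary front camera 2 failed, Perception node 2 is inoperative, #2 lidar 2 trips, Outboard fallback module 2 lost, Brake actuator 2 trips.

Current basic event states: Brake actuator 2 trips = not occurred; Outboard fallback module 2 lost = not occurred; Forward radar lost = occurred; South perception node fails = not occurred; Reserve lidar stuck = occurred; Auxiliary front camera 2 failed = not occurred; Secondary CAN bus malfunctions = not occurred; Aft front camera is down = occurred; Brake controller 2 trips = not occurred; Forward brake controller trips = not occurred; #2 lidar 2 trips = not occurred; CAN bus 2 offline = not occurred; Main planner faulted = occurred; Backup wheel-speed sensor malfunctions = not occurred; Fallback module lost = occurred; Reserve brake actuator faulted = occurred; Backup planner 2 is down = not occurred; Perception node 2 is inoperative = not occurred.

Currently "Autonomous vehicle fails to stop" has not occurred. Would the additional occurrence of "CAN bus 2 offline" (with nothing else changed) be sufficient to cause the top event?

Counterfactual: set "CAN bus 2 offline" to occurred.
Perception stack down [AND]: Secondary CAN bus malfunctions=not, Forward brake controller trips=not → not all inputs occur → does not occur.
Actuation path inoperative [AND]: Main planner faulted=occurs, Aft front camera is down=occurs, South perception node fails=not → not all inputs occur → does not occur.
Planning chain lost [AND]: Perception stack down=not, Actuation path inoperative=not, Reserve lidar stuck=occurs, Fallback module lost=occurs → not all inputs occur → does not occur.
Fallback branch fails [OR]: CAN bus 2 offline=occurs, Brake controller 2 trips=not → at least one input occurs → occurs.
Brake command lost [OR]: Backup wheel-speed sensor malfunctions=not, Fallback branch fails=occurs, Backup planner 2 is down=not, Auxiliary front camera 2 failed=not → at least one input occurs → occurs.
Redundant channel unavailable [OR]: Brake command lost=occurs, Perception node 2 is inoperative=not, #2 lidar 2 trips=not → at least one input occurs → occurs.
Perception stack 2 fails [AND]: Reserve brake actuator faulted=occurs, Forward radar lost=occurs, Redundant channel unavailable=occurs → all inputs occur → occurs.
Autonomous vehicle fails to stop [OR]: Planning chain lost=not, Perception stack 2 fails=occurs, Outboard fallback module 2 lost=not, Brake actuator 2 trips=not → at least one input occurs → occurs.

Yes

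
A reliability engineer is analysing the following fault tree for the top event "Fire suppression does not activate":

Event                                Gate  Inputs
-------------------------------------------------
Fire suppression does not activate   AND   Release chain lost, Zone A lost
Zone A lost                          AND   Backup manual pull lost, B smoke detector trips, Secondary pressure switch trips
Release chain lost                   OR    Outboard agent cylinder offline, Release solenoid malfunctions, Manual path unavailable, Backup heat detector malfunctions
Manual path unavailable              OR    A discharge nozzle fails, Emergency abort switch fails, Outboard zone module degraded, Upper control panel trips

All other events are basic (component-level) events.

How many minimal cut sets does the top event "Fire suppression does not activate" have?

Manual path unavailable [OR]: union of children's cut sets → 4 cut set(s).
Release chain lost [OR]: union of children's cut sets → 7 cut set(s).
Zone A lost [AND]: one cut set from each child combined → 1 × 1 × 1 = 1 cut set(s).
Fire suppression does not activate [AND]: one cut set from each child combined → 7 × 1 = 7 cut set(s).
Minimal cut sets: {B smoke detector trips, Backup manual pull lost, Outboard agent cylinder offline, Secondary pressure switch trips}; {B smoke detector trips, Backup manual pull lost, Release solenoid malfunctions, Secondary pressure switch trips}; {A discharge nozzle fails, B smoke detector trips, Backup manual pull lost, Secondary pressure switch trips}; {B smoke detector trips, Backup manual pull lost, Emergency abort switch fails, Secondary pressure switch trips}; {B smoke detector trips, Backup manual pull lost, Outboard zone module degraded, Secondary pressure switch trips}; {B smoke detector trips, Backup manual pull lost, Secondary pressure switch trips, Upper control panel trips}; {B smoke detector trips, Backup heat detector malfunctions, Backup manual pull lost, Secondary pressure switch trips}.

7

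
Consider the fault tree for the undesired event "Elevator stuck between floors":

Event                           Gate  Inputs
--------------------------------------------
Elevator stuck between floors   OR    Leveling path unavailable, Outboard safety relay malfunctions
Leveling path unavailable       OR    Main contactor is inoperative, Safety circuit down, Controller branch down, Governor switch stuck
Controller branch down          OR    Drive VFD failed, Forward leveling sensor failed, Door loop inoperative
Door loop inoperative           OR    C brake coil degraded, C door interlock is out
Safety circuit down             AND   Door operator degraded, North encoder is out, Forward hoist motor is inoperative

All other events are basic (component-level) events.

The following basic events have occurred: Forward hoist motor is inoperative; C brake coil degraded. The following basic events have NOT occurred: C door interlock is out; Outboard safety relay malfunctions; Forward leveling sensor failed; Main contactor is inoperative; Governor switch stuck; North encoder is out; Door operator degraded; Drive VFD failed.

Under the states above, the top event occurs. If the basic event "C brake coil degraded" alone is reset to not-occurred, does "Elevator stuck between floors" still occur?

No

Counterfactual: set "C brake coil degraded" to not occurred.
Safety circuit down [AND]: Door operator degraded=not, North encoder is out=not, Forward hoist motor is inoperative=occurs → not all inputs occur → does not occur.
Door loop inoperative [OR]: C brake coil degraded=not, C door interlock is out=not → no input occurs → does not occur.
Controller branch down [OR]: Drive VFD failed=not, Forward leveling sensor failed=not, Door loop inoperative=not → no input occurs → does not occur.
Leveling path unavailable [OR]: Main contactor is inoperative=not, Safety circuit down=not, Controller branch down=not, Governor switch stuck=not → no input occurs → does not occur.
Elevator stuck between floors [OR]: Leveling path unavailable=not, Outboard safety relay malfunctions=not → no input occurs → does not occur.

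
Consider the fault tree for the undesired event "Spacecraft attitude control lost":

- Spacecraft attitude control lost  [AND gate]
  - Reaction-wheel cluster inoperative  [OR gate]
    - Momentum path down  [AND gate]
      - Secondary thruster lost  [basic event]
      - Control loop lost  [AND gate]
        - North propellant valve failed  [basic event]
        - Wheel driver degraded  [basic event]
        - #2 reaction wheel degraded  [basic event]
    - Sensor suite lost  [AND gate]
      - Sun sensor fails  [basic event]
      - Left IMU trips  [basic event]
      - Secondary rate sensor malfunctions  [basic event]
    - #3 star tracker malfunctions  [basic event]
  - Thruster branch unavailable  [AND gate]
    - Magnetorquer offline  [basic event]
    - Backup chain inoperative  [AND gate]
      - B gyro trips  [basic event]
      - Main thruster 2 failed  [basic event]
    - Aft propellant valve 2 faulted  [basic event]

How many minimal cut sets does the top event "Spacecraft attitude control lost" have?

Control loop lost [AND]: one cut set from each child combined → 1 × 1 × 1 = 1 cut set(s).
Momentum path down [AND]: one cut set from each child combined → 1 × 1 = 1 cut set(s).
Sensor suite lost [AND]: one cut set from each child combined → 1 × 1 × 1 = 1 cut set(s).
Reaction-wheel cluster inoperative [OR]: union of children's cut sets → 3 cut set(s).
Backup chain inoperative [AND]: one cut set from each child combined → 1 × 1 = 1 cut set(s).
Thruster branch unavailable [AND]: one cut set from each child combined → 1 × 1 × 1 = 1 cut set(s).
Spacecraft attitude control lost [AND]: one cut set from each child combined → 3 × 1 = 3 cut set(s).
Minimal cut sets: {#2 reaction wheel degraded, Aft propellant valve 2 faulted, B gyro trips, Magnetorquer offline, Main thruster 2 failed, North propellant valve failed, Secondary thruster lost, Wheel driver degraded}; {Aft propellant valve 2 faulted, B gyro trips, Left IMU trips, Magnetorquer offline, Main thruster 2 failed, Secondary rate sensor malfunctions, Sun sensor fails}; {#3 star tracker malfunctions, Aft propellant valve 2 faulted, B gyro trips, Magnetorquer offline, Main thruster 2 failed}.

3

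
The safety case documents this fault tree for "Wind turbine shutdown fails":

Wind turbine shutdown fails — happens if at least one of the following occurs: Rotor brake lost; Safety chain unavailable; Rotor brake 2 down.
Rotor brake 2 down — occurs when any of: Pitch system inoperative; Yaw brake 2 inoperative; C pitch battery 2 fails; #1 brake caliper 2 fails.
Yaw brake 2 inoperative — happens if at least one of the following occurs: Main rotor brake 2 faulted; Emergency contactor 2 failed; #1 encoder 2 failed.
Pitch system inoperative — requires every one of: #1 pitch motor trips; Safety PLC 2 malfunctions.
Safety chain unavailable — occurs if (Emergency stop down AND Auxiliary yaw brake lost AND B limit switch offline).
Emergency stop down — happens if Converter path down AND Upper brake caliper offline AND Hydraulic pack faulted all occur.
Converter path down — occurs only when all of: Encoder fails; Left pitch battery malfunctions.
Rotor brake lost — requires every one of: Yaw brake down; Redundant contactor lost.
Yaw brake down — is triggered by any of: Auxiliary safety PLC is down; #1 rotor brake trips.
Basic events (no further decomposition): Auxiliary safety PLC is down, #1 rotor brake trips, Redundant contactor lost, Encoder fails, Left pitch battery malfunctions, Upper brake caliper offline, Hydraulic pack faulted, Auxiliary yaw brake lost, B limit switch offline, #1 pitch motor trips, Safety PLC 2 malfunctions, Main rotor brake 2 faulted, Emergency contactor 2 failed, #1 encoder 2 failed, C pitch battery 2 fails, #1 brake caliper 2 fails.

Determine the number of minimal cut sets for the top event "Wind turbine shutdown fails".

9

Yaw brake down [OR]: union of children's cut sets → 2 cut set(s).
Rotor brake lost [AND]: one cut set from each child combined → 2 × 1 = 2 cut set(s).
Converter path down [AND]: one cut set from each child combined → 1 × 1 = 1 cut set(s).
Emergency stop down [AND]: one cut set from each child combined → 1 × 1 × 1 = 1 cut set(s).
Safety chain unavailable [AND]: one cut set from each child combined → 1 × 1 × 1 = 1 cut set(s).
Pitch system inoperative [AND]: one cut set from each child combined → 1 × 1 = 1 cut set(s).
Yaw brake 2 inoperative [OR]: union of children's cut sets → 3 cut set(s).
Rotor brake 2 down [OR]: union of children's cut sets → 6 cut set(s).
Wind turbine shutdown fails [OR]: union of children's cut sets → 9 cut set(s).
Minimal cut sets: {Auxiliary safety PLC is down, Redundant contactor lost}; {#1 rotor brake trips, Redundant contactor lost}; {Auxiliary yaw brake lost, B limit switch offline, Encoder fails, Hydraulic pack faulted, Left pitch battery malfunctions, Upper brake caliper offline}; {#1 pitch motor trips, Safety PLC 2 malfunctions}; {Main rotor brake 2 faulted}; {Emergency contactor 2 failed}; {#1 encoder 2 failed}; {C pitch battery 2 fails}; {#1 brake caliper 2 fails}.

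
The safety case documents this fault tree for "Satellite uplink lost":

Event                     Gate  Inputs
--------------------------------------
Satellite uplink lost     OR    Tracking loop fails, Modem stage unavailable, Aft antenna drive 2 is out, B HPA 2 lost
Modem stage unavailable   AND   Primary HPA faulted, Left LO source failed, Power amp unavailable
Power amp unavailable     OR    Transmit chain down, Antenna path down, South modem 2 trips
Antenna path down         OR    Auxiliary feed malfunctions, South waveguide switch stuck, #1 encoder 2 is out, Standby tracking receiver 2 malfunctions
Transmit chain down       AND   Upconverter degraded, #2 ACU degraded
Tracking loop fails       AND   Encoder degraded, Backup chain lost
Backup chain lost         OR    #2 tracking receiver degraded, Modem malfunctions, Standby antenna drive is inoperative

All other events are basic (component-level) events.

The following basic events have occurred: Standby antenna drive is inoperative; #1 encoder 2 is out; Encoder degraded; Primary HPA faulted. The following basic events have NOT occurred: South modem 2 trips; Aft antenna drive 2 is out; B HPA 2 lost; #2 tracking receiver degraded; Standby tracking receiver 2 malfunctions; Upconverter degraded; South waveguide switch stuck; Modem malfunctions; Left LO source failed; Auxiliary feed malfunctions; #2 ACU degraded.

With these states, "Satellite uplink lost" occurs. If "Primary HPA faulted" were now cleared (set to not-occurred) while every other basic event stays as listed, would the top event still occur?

Counterfactual: set "Primary HPA faulted" to not occurred.
Backup chain lost [OR]: #2 tracking receiver degraded=not, Modem malfunctions=not, Standby antenna drive is inoperative=occurs → at least one input occurs → occurs.
Tracking loop fails [AND]: Encoder degraded=occurs, Backup chain lost=occurs → all inputs occur → occurs.
Transmit chain down [AND]: Upconverter degraded=not, #2 ACU degraded=not → not all inputs occur → does not occur.
Antenna path down [OR]: Auxiliary feed malfunctions=not, South waveguide switch stuck=not, #1 encoder 2 is out=occurs, Standby tracking receiver 2 malfunctions=not → at least one input occurs → occurs.
Power amp unavailable [OR]: Transmit chain down=not, Antenna path down=occurs, South modem 2 trips=not → at least one input occurs → occurs.
Modem stage unavailable [AND]: Primary HPA faulted=not, Left LO source failed=not, Power amp unavailable=occurs → not all inputs occur → does not occur.
Satellite uplink lost [OR]: Tracking loop fails=occurs, Modem stage unavailable=not, Aft antenna drive 2 is out=not, B HPA 2 lost=not → at least one input occurs → occurs.

Yes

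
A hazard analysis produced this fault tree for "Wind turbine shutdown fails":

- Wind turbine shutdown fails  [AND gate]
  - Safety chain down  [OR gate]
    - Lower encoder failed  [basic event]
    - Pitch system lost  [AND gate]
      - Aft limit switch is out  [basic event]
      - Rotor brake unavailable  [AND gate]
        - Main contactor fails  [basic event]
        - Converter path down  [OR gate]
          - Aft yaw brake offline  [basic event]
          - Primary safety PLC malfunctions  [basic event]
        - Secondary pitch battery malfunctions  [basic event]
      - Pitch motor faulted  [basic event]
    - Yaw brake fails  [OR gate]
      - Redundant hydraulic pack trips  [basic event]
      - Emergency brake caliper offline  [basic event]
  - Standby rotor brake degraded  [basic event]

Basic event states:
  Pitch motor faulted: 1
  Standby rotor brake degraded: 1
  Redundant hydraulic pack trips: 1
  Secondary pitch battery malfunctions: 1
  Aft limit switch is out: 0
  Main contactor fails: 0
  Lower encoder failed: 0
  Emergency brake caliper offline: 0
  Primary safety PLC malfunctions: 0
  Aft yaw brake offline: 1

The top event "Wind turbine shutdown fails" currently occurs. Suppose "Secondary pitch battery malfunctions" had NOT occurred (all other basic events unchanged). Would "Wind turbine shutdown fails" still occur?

Yes

Counterfactual: set "Secondary pitch battery malfunctions" to not occurred.
Converter path down [OR]: Aft yaw brake offline=occurs, Primary safety PLC malfunctions=not → at least one input occurs → occurs.
Rotor brake unavailable [AND]: Main contactor fails=not, Converter path down=occurs, Secondary pitch battery malfunctions=not → not all inputs occur → does not occur.
Pitch system lost [AND]: Aft limit switch is out=not, Rotor brake unavailable=not, Pitch motor faulted=occurs → not all inputs occur → does not occur.
Yaw brake fails [OR]: Redundant hydraulic pack trips=occurs, Emergency brake caliper offline=not → at least one input occurs → occurs.
Safety chain down [OR]: Lower encoder failed=not, Pitch system lost=not, Yaw brake fails=occurs → at least one input occurs → occurs.
Wind turbine shutdown fails [AND]: Safety chain down=occurs, Standby rotor brake degraded=occurs → all inputs occur → occurs.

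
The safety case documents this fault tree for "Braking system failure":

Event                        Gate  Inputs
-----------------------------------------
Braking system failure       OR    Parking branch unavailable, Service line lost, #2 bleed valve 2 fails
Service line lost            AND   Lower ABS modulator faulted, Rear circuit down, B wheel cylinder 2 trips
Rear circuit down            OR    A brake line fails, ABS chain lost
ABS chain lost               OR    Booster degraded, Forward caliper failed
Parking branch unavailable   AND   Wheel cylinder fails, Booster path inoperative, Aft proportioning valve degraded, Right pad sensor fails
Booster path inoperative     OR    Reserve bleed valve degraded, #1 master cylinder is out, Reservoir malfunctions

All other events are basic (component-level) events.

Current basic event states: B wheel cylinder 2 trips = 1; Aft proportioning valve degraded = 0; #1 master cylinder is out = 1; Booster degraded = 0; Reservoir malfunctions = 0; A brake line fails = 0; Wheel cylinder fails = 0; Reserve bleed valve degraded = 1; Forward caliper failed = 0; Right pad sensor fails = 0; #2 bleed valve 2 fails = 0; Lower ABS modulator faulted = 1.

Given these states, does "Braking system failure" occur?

Booster path inoperative [OR]: Reserve bleed valve degraded=occurs, #1 master cylinder is out=occurs, Reservoir malfunctions=not → at least one input occurs → occurs.
Parking branch unavailable [AND]: Wheel cylinder fails=not, Booster path inoperative=occurs, Aft proportioning valve degraded=not, Right pad sensor fails=not → not all inputs occur → does not occur.
ABS chain lost [OR]: Booster degraded=not, Forward caliper failed=not → no input occurs → does not occur.
Rear circuit down [OR]: A brake line fails=not, ABS chain lost=not → no input occurs → does not occur.
Service line lost [AND]: Lower ABS modulator faulted=occurs, Rear circuit down=not, B wheel cylinder 2 trips=occurs → not all inputs occur → does not occur.
Braking system failure [OR]: Parking branch unavailable=not, Service line lost=not, #2 bleed valve 2 fails=not → no input occurs → does not occur.

No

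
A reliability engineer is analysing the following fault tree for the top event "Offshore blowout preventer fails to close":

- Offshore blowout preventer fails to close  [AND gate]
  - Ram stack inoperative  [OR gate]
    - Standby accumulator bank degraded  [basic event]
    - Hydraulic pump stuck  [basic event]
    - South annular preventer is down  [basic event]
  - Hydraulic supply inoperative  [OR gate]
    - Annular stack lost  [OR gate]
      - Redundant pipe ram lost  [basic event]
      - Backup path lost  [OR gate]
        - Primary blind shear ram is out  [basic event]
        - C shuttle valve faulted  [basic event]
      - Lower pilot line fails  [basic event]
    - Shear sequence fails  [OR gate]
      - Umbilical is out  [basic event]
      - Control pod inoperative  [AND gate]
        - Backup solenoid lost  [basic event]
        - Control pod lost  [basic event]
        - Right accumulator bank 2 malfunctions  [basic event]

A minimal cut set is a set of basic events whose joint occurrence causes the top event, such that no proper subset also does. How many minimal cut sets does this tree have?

Ram stack inoperative [OR]: union of children's cut sets → 3 cut set(s).
Backup path lost [OR]: union of children's cut sets → 2 cut set(s).
Annular stack lost [OR]: union of children's cut sets → 4 cut set(s).
Control pod inoperative [AND]: one cut set from each child combined → 1 × 1 × 1 = 1 cut set(s).
Shear sequence fails [OR]: union of children's cut sets → 2 cut set(s).
Hydraulic supply inoperative [OR]: union of children's cut sets → 6 cut set(s).
Offshore blowout preventer fails to close [AND]: one cut set from each child combined → 3 × 6 = 18 cut set(s).

18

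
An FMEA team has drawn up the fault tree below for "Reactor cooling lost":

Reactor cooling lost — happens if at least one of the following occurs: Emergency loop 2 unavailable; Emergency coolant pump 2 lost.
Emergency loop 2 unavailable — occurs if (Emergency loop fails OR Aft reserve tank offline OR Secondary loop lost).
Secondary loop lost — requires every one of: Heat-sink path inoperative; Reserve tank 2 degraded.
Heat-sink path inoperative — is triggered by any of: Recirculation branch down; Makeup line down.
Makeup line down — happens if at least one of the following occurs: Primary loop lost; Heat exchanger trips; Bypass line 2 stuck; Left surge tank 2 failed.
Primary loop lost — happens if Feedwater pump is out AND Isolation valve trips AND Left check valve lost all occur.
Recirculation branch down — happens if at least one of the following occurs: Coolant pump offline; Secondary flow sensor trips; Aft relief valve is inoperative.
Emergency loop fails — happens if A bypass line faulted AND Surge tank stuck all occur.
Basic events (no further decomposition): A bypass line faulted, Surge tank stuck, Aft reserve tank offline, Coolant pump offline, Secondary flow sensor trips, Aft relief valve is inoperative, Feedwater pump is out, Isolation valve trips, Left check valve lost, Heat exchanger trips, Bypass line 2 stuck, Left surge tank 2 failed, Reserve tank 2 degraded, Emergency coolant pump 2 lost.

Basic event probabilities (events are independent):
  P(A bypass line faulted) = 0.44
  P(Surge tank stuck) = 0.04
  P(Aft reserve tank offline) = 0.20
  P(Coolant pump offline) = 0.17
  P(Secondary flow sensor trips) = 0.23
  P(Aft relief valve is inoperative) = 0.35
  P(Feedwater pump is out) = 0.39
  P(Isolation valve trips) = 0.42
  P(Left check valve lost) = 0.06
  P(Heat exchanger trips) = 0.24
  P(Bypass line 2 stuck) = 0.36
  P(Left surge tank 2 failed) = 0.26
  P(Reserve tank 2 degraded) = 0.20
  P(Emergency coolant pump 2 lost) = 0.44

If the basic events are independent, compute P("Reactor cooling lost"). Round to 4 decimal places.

P(Emergency loop fails) [AND] = 0.44 × 0.04 = 0.017600
P(Recirculation branch down) [OR] = 1 − (1−0.17) × (1−0.23) × (1−0.35) = 0.584585
P(Primary loop lost) [AND] = 0.39 × 0.42 × 0.06 = 0.009828
P(Makeup line down) [OR] = 1 − (1−0.009828) × (1−0.24) × (1−0.36) × (1−0.26) = 0.643601
P(Heat-sink path inoperative) [OR] = 1 − (1−0.584585) × (1−0.643601) = 0.851947
P(Secondary loop lost) [AND] = 0.851947 × 0.20 = 0.170389
P(Emergency loop 2 unavailable) [OR] = 1 − (1−0.017600) × (1−0.20) × (1−0.170389) = 0.347992
P(Reactor cooling lost) [OR] = 1 − (1−0.347992) × (1−0.44) = 0.634876
Rounded to 4 decimal places: P(Reactor cooling lost) ≈ 0.6349.

0.6349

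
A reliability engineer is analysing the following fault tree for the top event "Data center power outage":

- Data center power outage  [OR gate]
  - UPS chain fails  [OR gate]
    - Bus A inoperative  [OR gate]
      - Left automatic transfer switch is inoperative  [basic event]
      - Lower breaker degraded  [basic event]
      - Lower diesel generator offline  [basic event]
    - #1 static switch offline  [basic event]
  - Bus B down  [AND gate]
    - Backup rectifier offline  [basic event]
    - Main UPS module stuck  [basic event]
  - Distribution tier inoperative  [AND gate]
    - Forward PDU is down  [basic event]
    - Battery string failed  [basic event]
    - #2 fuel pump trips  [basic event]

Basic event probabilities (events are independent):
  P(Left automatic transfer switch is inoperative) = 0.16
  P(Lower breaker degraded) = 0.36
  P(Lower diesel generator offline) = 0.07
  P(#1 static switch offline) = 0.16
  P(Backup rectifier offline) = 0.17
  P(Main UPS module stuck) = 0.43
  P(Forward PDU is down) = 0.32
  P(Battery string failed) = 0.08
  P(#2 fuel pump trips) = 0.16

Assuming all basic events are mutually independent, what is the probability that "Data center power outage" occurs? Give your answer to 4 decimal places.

0.6123

P(Bus A inoperative) [OR] = 1 − (1−0.16) × (1−0.36) × (1−0.07) = 0.500032
P(UPS chain fails) [OR] = 1 − (1−0.500032) × (1−0.16) = 0.580027
P(Bus B down) [AND] = 0.17 × 0.43 = 0.073100
P(Distribution tier inoperative) [AND] = 0.32 × 0.08 × 0.16 = 0.004096
P(Data center power outage) [OR] = 1 − (1−0.580027) × (1−0.073100) × (1−0.004096) = 0.612321
Rounded to 4 decimal places: P(Data center power outage) ≈ 0.6123.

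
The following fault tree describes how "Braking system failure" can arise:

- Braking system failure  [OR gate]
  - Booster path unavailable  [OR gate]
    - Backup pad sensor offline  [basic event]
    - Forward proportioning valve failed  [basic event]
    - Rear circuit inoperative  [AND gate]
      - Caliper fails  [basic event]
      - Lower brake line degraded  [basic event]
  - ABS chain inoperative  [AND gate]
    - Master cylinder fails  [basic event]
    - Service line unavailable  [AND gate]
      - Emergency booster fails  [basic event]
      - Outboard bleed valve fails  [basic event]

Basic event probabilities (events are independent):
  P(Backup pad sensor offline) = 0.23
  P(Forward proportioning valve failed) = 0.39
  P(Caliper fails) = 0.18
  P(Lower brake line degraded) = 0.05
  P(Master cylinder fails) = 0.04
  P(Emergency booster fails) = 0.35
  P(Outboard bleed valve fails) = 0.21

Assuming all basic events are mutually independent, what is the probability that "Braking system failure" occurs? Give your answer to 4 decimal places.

0.5359

P(Rear circuit inoperative) [AND] = 0.18 × 0.05 = 0.009000
P(Booster path unavailable) [OR] = 1 − (1−0.23) × (1−0.39) × (1−0.009000) = 0.534527
P(Service line unavailable) [AND] = 0.35 × 0.21 = 0.073500
P(ABS chain inoperative) [AND] = 0.04 × 0.073500 = 0.002940
P(Braking system failure) [OR] = 1 − (1−0.534527) × (1−0.002940) = 0.535895
Rounded to 4 decimal places: P(Braking system failure) ≈ 0.5359.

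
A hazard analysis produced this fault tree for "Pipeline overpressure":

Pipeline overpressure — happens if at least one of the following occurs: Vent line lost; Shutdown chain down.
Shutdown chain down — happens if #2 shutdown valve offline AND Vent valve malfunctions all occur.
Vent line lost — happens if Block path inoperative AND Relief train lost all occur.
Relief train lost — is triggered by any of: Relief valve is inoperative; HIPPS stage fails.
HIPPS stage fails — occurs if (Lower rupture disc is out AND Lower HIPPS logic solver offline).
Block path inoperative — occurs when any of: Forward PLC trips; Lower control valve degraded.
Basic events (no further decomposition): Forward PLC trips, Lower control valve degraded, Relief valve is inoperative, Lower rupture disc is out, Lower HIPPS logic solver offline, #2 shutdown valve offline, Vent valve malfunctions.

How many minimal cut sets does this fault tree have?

5

Block path inoperative [OR]: union of children's cut sets → 2 cut set(s).
HIPPS stage fails [AND]: one cut set from each child combined → 1 × 1 = 1 cut set(s).
Relief train lost [OR]: union of children's cut sets → 2 cut set(s).
Vent line lost [AND]: one cut set from each child combined → 2 × 2 = 4 cut set(s).
Shutdown chain down [AND]: one cut set from each child combined → 1 × 1 = 1 cut set(s).
Pipeline overpressure [OR]: union of children's cut sets → 5 cut set(s).
Minimal cut sets: {Forward PLC trips, Relief valve is inoperative}; {Forward PLC trips, Lower HIPPS logic solver offline, Lower rupture disc is out}; {Lower control valve degraded, Relief valve is inoperative}; {Lower HIPPS logic solver offline, Lower control valve degraded, Lower rupture disc is out}; {#2 shutdown valve offline, Vent valve malfunctions}.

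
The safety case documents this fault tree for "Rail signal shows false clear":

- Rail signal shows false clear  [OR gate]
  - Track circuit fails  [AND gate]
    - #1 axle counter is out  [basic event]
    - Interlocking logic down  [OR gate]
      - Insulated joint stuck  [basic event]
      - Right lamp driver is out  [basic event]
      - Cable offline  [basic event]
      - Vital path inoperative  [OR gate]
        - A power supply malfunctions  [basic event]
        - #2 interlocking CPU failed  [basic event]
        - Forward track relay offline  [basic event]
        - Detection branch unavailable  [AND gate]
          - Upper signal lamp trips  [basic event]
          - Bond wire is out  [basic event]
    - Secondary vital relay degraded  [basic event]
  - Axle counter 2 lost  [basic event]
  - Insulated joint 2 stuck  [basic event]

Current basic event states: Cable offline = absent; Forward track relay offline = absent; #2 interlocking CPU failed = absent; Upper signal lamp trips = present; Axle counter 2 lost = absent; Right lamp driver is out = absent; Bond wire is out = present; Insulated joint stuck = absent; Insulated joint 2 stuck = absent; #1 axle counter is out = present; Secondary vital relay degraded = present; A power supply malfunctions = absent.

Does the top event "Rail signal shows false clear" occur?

Detection branch unavailable [AND]: Upper signal lamp trips=occurs, Bond wire is out=occurs → all inputs occur → occurs.
Vital path inoperative [OR]: A power supply malfunctions=not, #2 interlocking CPU failed=not, Forward track relay offline=not, Detection branch unavailable=occurs → at least one input occurs → occurs.
Interlocking logic down [OR]: Insulated joint stuck=not, Right lamp driver is out=not, Cable offline=not, Vital path inoperative=occurs → at least one input occurs → occurs.
Track circuit fails [AND]: #1 axle counter is out=occurs, Interlocking logic down=occurs, Secondary vital relay degraded=occurs → all inputs occur → occurs.
Rail signal shows false clear [OR]: Track circuit fails=occurs, Axle counter 2 lost=not, Insulated joint 2 stuck=not → at least one input occurs → occurs.

Yes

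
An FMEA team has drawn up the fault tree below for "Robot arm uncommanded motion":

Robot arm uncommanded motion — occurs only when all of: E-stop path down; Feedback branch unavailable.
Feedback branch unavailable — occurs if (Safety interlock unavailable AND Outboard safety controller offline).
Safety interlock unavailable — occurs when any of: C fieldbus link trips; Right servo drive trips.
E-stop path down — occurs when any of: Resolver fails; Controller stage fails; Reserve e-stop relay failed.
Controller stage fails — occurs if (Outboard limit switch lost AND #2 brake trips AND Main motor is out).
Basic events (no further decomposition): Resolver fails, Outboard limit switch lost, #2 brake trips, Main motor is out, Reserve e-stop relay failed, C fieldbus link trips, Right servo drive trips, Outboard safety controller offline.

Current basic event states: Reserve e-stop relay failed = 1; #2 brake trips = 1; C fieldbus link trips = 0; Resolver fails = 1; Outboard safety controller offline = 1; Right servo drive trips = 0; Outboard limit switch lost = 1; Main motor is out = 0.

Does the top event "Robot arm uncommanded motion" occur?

Controller stage fails [AND]: Outboard limit switch lost=occurs, #2 brake trips=occurs, Main motor is out=not → not all inputs occur → does not occur.
E-stop path down [OR]: Resolver fails=occurs, Controller stage fails=not, Reserve e-stop relay failed=occurs → at least one input occurs → occurs.
Safety interlock unavailable [OR]: C fieldbus link trips=not, Right servo drive trips=not → no input occurs → does not occur.
Feedback branch unavailable [AND]: Safety interlock unavailable=not, Outboard safety controller offline=occurs → not all inputs occur → does not occur.
Robot arm uncommanded motion [AND]: E-stop path down=occurs, Feedback branch unavailable=not → not all inputs occur → does not occur.

No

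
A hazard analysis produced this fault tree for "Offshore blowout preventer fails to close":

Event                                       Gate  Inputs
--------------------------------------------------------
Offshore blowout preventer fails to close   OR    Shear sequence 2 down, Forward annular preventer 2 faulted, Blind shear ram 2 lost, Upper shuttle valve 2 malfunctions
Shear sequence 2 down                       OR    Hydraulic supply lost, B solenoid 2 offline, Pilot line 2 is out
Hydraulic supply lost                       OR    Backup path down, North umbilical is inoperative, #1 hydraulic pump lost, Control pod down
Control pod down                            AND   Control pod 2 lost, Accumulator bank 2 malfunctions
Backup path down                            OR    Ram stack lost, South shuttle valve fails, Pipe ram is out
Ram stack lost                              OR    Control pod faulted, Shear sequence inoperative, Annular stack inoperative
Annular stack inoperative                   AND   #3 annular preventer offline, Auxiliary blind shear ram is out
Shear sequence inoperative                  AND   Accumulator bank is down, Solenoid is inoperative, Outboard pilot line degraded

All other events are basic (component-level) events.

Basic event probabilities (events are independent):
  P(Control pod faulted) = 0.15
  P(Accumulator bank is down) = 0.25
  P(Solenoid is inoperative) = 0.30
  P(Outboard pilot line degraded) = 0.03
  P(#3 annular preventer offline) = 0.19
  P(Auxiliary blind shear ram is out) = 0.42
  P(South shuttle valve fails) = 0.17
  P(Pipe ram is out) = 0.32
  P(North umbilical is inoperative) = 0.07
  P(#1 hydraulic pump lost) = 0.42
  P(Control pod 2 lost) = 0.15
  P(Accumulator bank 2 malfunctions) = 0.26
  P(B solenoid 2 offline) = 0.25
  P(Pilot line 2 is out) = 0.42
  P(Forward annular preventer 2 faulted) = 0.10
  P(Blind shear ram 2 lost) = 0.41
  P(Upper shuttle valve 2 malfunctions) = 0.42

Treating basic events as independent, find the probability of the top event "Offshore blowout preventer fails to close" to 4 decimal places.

P(Shear sequence inoperative) [AND] = 0.25 × 0.30 × 0.03 = 0.002250
P(Annular stack inoperative) [AND] = 0.19 × 0.42 = 0.079800
P(Ram stack lost) [OR] = 1 − (1−0.15) × (1−0.002250) × (1−0.079800) = 0.219590
P(Backup path down) [OR] = 1 − (1−0.219590) × (1−0.17) × (1−0.32) = 0.559537
P(Control pod down) [AND] = 0.15 × 0.26 = 0.039000
P(Hydraulic supply lost) [OR] = 1 − (1−0.559537) × (1−0.07) × (1−0.42) × (1−0.039000) = 0.771680
P(Shear sequence 2 down) [OR] = 1 − (1−0.771680) × (1−0.25) × (1−0.42) = 0.900681
P(Offshore blowout preventer fails to close) [OR] = 1 − (1−0.900681) × (1−0.10) × (1−0.41) × (1−0.42) = 0.969412
Rounded to 4 decimal places: P(Offshore blowout preventer fails to close) ≈ 0.9694.

0.9694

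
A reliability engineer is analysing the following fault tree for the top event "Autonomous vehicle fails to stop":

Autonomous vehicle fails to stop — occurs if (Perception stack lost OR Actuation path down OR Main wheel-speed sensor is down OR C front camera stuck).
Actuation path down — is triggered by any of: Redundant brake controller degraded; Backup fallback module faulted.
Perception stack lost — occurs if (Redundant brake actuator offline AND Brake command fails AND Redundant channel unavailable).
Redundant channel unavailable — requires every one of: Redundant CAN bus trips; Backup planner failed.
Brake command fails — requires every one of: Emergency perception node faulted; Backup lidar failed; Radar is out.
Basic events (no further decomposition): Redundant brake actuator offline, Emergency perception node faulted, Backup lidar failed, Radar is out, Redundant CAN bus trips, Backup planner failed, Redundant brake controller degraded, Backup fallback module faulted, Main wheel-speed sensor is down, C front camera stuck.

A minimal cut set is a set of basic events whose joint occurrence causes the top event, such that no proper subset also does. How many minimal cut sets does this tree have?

Brake command fails [AND]: one cut set from each child combined → 1 × 1 × 1 = 1 cut set(s).
Redundant channel unavailable [AND]: one cut set from each child combined → 1 × 1 = 1 cut set(s).
Perception stack lost [AND]: one cut set from each child combined → 1 × 1 × 1 = 1 cut set(s).
Actuation path down [OR]: union of children's cut sets → 2 cut set(s).
Autonomous vehicle fails to stop [OR]: union of children's cut sets → 5 cut set(s).
Minimal cut sets: {Backup lidar failed, Backup planner failed, Emergency perception node faulted, Radar is out, Redundant CAN bus trips, Redundant brake actuator offline}; {Redundant brake controller degraded}; {Backup fallback module faulted}; {Main wheel-speed sensor is down}; {C front camera stuck}.

5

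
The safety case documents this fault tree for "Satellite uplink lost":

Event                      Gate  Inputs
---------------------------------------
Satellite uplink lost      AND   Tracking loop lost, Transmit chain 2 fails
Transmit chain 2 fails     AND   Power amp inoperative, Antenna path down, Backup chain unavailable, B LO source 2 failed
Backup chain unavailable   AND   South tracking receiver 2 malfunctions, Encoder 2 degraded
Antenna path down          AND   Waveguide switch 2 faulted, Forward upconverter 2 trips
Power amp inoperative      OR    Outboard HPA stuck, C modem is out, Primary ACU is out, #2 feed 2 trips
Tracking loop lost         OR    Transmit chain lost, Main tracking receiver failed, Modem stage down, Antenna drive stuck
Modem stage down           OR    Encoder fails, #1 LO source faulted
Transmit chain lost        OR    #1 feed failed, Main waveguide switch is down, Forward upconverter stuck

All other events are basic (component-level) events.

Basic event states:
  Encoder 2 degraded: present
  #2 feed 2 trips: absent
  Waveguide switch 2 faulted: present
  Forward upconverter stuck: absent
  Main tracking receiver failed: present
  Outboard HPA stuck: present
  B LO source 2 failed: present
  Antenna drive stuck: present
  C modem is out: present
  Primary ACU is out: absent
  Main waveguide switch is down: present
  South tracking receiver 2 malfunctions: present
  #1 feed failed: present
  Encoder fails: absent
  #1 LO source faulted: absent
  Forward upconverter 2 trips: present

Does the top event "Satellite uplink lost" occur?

Yes

Transmit chain lost [OR]: #1 feed failed=occurs, Main waveguide switch is down=occurs, Forward upconverter stuck=not → at least one input occurs → occurs.
Modem stage down [OR]: Encoder fails=not, #1 LO source faulted=not → no input occurs → does not occur.
Tracking loop lost [OR]: Transmit chain lost=occurs, Main tracking receiver failed=occurs, Modem stage down=not, Antenna drive stuck=occurs → at least one input occurs → occurs.
Power amp inoperative [OR]: Outboard HPA stuck=occurs, C modem is out=occurs, Primary ACU is out=not, #2 feed 2 trips=not → at least one input occurs → occurs.
Antenna path down [AND]: Waveguide switch 2 faulted=occurs, Forward upconverter 2 trips=occurs → all inputs occur → occurs.
Backup chain unavailable [AND]: South tracking receiver 2 malfunctions=occurs, Encoder 2 degraded=occurs → all inputs occur → occurs.
Transmit chain 2 fails [AND]: Power amp inoperative=occurs, Antenna path down=occurs, Backup chain unavailable=occurs, B LO source 2 failed=occurs → all inputs occur → occurs.
Satellite uplink lost [AND]: Tracking loop lost=occurs, Transmit chain 2 fails=occurs → all inputs occur → occurs.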